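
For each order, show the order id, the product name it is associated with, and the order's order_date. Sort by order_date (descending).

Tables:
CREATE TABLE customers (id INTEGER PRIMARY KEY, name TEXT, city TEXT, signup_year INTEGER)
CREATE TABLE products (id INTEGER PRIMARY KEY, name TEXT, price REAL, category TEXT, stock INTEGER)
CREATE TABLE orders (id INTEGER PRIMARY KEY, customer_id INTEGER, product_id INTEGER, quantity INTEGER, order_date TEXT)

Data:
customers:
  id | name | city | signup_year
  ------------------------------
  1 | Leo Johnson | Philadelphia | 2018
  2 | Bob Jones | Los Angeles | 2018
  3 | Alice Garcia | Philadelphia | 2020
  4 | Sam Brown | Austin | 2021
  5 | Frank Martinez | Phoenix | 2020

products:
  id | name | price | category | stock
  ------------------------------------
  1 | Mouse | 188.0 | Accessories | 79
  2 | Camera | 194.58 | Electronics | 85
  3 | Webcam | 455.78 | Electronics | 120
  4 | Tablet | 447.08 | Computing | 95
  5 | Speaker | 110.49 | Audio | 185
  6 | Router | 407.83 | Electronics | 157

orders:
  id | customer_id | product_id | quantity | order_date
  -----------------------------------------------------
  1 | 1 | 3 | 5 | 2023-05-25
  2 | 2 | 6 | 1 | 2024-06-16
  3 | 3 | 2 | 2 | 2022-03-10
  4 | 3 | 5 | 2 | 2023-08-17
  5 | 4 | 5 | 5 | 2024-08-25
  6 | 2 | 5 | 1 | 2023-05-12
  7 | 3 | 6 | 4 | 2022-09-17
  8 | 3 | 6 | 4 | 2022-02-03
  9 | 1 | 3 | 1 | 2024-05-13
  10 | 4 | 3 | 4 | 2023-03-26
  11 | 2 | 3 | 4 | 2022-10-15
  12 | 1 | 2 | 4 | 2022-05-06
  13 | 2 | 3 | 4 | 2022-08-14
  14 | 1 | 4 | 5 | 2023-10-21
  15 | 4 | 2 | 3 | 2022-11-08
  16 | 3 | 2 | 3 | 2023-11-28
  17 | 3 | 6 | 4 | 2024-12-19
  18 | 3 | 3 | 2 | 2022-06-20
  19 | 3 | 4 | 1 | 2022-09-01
SELECT c.id, p.name AS product, c.order_date FROM orders c JOIN products p ON c.product_id = p.id ORDER BY c.order_date DESC

Execution result:
id | product | order_date
17 | Router | 2024-12-19
5 | Speaker | 2024-08-25
2 | Router | 2024-06-16
9 | Webcam | 2024-05-13
16 | Camera | 2023-11-28
14 | Tablet | 2023-10-21
4 | Speaker | 2023-08-17
1 | Webcam | 2023-05-25
6 | Speaker | 2023-05-12
10 | Webcam | 2023-03-26
15 | Camera | 2022-11-08
11 | Webcam | 2022-10-15
7 | Router | 2022-09-17
19 | Tablet | 2022-09-01
13 | Webcam | 2022-08-14
18 | Webcam | 2022-06-20
12 | Camera | 2022-05-06
3 | Camera | 2022-03-10
8 | Router | 2022-02-03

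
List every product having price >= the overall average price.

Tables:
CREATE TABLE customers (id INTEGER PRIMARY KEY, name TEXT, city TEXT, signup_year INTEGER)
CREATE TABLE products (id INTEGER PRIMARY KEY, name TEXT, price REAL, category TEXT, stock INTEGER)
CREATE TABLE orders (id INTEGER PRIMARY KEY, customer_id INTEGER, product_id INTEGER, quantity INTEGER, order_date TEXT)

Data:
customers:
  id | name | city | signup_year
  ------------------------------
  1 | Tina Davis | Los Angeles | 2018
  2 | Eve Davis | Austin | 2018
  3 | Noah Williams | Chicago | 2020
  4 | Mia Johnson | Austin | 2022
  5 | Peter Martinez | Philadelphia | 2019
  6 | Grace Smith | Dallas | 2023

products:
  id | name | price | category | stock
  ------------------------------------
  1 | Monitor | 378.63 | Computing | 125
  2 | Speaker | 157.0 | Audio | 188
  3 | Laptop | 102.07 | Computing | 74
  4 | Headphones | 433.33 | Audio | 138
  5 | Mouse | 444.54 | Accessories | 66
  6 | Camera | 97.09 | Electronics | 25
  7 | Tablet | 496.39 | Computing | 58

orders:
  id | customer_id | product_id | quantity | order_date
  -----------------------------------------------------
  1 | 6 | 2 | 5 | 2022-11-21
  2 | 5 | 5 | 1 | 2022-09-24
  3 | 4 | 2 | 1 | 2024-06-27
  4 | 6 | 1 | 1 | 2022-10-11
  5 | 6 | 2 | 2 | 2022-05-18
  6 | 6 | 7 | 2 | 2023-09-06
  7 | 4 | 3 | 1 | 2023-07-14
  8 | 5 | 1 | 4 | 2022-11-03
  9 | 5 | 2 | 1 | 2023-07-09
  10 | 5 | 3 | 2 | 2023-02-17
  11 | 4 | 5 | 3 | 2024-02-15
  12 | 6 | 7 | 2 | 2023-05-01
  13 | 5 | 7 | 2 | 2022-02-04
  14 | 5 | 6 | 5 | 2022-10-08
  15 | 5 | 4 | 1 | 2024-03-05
SELECT name, price FROM products WHERE price >= (SELECT AVG(price) FROM products)

Execution result:
name | price
Monitor | 378.63
Headphones | 433.33
Mouse | 444.54
Tablet | 496.39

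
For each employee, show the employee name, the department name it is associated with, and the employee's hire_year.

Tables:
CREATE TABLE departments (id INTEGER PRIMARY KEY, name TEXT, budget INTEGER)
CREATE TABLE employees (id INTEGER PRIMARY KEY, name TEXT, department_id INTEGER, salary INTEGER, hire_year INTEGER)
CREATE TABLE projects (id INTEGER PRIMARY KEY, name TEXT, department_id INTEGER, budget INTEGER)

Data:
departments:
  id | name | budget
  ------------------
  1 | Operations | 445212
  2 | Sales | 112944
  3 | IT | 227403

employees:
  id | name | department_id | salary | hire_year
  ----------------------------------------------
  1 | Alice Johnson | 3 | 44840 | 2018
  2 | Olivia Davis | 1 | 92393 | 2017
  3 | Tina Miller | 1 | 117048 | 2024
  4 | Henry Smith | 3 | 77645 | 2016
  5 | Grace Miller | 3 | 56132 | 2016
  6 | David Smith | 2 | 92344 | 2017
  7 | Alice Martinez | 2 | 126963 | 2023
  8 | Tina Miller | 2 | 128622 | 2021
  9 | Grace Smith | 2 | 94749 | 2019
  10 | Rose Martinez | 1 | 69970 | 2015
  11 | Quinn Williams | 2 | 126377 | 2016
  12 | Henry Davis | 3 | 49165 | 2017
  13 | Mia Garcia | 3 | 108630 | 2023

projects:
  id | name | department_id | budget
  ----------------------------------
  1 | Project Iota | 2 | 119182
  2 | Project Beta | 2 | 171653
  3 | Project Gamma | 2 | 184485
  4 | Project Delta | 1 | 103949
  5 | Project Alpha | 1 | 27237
SELECT c.name, p.name AS department, c.hire_year FROM employees c JOIN departments p ON c.department_id = p.id

Execution result:
name | department | hire_year
Alice Johnson | IT | 2018
Olivia Davis | Operations | 2017
Tina Miller | Operations | 2024
Henry Smith | IT | 2016
Grace Miller | IT | 2016
David Smith | Sales | 2017
Alice Martinez | Sales | 2023
Tina Miller | Sales | 2021
Grace Smith | Sales | 2019
Rose Martinez | Operations | 2015
Quinn Williams | Sales | 2016
Henry Davis | IT | 2017
Mia Garcia | IT | 2023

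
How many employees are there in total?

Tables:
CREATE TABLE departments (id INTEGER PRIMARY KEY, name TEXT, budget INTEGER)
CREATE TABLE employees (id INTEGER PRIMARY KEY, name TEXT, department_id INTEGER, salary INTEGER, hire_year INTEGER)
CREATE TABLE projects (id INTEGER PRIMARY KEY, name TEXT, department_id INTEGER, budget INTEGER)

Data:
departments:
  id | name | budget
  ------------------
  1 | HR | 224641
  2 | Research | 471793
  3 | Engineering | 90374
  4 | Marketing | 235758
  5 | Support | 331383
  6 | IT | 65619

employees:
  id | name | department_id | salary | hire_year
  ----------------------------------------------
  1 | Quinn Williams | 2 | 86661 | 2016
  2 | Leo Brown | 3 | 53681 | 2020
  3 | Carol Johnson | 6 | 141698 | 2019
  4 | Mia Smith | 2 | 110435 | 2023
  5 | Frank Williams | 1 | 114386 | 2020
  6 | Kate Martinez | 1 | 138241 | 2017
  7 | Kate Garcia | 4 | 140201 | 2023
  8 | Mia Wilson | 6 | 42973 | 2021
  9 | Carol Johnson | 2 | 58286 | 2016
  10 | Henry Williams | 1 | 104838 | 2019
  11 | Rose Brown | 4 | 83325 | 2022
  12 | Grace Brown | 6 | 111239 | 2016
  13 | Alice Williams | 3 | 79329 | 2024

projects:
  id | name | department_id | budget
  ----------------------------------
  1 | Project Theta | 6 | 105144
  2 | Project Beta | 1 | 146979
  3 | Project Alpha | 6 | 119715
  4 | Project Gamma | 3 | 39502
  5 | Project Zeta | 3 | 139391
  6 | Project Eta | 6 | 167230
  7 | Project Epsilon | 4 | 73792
SELECT COUNT(*) FROM employees

Execution result:
13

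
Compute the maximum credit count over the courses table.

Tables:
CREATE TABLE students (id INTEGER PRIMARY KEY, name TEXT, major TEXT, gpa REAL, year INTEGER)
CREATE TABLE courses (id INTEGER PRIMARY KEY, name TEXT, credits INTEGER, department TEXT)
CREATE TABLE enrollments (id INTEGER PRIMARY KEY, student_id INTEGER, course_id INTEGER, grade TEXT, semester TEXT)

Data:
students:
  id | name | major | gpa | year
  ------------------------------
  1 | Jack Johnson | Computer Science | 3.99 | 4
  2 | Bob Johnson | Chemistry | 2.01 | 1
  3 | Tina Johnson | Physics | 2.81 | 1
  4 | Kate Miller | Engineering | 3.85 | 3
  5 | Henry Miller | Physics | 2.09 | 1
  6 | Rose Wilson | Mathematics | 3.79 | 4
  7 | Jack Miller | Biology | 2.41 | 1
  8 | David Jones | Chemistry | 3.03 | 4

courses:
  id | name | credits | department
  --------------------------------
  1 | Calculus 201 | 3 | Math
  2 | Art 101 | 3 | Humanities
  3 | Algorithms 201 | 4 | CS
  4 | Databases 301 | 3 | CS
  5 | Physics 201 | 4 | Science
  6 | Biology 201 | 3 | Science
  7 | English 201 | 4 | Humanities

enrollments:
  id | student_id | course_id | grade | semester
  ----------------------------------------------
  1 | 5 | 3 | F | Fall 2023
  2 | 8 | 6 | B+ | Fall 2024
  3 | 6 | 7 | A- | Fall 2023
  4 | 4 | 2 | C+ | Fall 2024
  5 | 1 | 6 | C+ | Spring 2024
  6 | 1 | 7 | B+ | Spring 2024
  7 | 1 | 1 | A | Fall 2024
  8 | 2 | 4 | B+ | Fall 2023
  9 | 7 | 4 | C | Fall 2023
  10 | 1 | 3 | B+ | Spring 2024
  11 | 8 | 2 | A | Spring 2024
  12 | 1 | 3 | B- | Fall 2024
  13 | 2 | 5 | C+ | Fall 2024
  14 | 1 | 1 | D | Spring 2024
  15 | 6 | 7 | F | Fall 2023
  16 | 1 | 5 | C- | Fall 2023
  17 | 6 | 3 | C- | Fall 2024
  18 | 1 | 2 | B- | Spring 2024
SELECT MAX(credits) FROM courses

Execution result:
4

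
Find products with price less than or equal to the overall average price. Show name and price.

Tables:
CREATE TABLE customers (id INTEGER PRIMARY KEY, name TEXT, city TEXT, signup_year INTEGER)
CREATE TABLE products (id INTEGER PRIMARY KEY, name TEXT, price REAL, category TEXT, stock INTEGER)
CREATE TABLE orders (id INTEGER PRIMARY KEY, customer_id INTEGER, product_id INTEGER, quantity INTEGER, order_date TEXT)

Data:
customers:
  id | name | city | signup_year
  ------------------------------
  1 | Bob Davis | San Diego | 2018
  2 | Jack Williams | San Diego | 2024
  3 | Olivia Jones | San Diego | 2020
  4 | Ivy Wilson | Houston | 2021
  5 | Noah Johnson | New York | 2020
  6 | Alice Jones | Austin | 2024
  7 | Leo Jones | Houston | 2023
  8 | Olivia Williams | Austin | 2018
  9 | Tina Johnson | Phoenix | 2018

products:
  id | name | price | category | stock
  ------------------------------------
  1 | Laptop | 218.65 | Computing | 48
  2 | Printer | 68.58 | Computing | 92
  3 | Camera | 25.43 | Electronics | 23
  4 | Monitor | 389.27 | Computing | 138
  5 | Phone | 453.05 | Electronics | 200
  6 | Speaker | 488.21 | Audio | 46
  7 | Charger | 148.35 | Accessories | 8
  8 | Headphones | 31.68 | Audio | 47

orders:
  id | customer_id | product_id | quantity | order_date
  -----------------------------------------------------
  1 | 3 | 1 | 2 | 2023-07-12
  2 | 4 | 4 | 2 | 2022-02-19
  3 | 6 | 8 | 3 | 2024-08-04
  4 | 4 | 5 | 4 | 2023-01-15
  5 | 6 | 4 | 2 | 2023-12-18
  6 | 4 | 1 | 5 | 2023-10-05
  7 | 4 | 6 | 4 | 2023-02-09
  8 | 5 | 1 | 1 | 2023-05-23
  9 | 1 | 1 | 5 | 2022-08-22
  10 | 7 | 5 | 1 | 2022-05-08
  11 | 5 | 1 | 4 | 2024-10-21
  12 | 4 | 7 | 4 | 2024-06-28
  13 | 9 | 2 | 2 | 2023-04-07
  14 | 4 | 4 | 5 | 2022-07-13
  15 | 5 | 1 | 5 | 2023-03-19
SELECT name, price FROM products WHERE price <= (SELECT AVG(price) FROM products)

Execution result:
name | price
Laptop | 218.65
Printer | 68.58
Camera | 25.43
Charger | 148.35
Headphones | 31.68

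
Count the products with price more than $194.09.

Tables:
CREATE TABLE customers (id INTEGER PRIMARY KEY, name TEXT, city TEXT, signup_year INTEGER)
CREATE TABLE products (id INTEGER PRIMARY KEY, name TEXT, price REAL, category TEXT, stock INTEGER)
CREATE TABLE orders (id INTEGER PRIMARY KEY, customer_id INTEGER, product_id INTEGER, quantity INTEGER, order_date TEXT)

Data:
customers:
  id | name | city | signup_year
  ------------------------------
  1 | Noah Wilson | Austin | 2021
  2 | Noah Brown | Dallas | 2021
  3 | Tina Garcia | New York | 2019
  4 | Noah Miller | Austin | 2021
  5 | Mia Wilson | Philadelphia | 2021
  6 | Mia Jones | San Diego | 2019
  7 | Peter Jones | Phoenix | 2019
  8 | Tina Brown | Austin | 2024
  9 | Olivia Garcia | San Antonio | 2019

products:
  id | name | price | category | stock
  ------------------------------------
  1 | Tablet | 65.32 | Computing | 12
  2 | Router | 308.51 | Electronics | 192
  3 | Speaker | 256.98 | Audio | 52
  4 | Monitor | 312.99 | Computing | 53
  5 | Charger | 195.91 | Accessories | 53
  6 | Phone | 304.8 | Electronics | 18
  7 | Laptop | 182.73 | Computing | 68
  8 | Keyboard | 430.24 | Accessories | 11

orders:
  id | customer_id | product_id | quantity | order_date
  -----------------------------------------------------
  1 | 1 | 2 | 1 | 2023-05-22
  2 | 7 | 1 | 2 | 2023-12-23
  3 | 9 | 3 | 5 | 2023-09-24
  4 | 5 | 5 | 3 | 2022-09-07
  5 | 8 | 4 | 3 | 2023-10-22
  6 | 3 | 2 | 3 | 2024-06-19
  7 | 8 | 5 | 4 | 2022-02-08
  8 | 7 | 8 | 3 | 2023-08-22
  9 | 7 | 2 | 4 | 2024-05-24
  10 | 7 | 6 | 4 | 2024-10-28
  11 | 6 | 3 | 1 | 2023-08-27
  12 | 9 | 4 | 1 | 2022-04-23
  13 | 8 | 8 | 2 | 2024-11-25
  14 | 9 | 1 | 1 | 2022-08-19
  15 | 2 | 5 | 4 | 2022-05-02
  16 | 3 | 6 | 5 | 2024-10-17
SELECT COUNT(*) FROM products WHERE price > 194.09

Execution result:
6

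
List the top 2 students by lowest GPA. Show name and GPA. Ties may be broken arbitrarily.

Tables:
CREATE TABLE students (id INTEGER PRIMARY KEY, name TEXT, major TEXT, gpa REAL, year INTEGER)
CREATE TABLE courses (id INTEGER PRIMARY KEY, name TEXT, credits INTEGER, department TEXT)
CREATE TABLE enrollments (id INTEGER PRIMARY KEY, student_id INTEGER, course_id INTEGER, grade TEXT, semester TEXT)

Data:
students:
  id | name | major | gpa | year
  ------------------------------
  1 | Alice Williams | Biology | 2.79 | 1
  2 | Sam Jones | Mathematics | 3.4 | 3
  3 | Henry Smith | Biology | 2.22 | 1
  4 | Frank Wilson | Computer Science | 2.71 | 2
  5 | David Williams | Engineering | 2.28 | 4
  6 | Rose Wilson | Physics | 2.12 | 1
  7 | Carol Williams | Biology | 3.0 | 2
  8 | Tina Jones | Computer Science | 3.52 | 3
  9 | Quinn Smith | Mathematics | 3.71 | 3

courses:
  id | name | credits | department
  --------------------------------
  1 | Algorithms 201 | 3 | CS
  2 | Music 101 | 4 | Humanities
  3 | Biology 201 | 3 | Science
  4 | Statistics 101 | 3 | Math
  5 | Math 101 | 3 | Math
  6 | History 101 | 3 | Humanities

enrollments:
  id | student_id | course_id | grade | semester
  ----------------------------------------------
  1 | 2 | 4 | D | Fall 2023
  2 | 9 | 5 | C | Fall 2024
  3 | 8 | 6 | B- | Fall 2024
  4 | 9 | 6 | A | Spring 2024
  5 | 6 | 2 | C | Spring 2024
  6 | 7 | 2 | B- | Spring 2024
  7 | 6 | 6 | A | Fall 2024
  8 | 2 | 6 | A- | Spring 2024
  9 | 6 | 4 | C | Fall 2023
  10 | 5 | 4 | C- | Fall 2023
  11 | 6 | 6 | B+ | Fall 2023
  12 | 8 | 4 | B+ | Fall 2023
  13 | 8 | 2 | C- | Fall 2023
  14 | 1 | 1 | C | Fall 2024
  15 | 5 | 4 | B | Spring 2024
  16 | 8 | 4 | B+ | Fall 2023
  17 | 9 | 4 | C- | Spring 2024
SELECT name, gpa FROM students ORDER BY gpa ASC LIMIT 2

Execution result:
name | gpa
Rose Wilson | 2.12
Henry Smith | 2.22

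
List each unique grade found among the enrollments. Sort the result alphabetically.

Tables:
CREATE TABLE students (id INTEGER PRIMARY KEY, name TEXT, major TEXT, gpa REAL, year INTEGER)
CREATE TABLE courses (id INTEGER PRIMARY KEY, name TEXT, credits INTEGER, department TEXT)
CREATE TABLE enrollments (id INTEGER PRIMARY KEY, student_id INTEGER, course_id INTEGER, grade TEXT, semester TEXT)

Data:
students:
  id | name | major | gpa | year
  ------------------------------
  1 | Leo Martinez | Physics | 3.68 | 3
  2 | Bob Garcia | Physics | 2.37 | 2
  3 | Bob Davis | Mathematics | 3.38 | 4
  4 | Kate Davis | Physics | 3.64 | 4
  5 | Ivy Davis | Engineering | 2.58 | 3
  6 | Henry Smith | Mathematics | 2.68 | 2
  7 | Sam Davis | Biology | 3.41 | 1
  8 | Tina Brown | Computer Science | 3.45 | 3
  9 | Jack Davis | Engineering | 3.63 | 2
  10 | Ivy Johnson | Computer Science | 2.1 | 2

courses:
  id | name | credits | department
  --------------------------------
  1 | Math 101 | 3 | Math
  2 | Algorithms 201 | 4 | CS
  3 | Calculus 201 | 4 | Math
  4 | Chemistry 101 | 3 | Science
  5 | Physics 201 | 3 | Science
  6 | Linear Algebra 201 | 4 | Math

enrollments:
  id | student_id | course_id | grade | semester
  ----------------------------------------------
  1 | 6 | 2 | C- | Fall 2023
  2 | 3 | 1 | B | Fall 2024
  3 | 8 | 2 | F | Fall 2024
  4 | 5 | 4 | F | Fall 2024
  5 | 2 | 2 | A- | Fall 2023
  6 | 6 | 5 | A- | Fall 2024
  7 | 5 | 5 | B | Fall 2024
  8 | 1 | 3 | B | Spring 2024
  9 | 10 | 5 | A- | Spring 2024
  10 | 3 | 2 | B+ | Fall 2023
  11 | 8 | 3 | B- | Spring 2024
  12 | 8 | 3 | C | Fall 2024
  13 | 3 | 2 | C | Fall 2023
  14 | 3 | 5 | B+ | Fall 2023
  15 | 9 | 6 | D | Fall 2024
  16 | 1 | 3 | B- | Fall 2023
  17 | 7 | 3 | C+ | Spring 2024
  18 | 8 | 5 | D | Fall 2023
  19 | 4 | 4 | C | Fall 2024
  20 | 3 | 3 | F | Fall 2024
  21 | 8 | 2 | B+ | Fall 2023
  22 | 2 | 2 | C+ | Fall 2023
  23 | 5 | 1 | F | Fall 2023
SELECT DISTINCT grade FROM enrollments ORDER BY grade

Execution result:
grade
A-
B
B+
B-
C
C+
C-
D
F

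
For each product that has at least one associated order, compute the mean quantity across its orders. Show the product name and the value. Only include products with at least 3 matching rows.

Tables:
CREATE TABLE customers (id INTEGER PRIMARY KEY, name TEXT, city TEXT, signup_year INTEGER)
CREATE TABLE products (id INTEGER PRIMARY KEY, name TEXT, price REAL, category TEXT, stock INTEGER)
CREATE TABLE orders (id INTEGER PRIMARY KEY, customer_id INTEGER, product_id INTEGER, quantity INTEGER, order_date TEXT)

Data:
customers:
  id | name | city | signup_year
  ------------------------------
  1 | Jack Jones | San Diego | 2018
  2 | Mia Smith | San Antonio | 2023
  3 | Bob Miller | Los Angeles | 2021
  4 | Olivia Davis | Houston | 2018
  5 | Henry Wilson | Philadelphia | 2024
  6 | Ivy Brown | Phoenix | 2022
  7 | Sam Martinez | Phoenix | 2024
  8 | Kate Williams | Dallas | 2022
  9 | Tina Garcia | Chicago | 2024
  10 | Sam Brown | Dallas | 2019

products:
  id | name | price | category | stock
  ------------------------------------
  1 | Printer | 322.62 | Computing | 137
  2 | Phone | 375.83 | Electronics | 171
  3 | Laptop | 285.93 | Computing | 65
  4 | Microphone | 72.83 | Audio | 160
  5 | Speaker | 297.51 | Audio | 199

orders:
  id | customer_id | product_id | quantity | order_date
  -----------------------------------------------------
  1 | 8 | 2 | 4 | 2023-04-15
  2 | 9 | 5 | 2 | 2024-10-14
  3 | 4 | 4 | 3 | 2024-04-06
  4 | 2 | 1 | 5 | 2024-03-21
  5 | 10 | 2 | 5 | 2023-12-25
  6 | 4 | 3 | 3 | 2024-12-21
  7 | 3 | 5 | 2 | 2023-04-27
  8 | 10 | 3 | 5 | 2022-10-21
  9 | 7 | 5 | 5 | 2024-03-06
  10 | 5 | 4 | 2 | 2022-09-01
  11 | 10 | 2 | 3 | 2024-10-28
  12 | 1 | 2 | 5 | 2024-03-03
SELECT p.name, AVG(c.quantity) AS avg_quantity FROM orders c JOIN products p ON c.product_id = p.id GROUP BY p.id, p.name HAVING COUNT(*) >= 3

Execution result:
name | avg_quantity
Phone | 4.25
Speaker | 3.00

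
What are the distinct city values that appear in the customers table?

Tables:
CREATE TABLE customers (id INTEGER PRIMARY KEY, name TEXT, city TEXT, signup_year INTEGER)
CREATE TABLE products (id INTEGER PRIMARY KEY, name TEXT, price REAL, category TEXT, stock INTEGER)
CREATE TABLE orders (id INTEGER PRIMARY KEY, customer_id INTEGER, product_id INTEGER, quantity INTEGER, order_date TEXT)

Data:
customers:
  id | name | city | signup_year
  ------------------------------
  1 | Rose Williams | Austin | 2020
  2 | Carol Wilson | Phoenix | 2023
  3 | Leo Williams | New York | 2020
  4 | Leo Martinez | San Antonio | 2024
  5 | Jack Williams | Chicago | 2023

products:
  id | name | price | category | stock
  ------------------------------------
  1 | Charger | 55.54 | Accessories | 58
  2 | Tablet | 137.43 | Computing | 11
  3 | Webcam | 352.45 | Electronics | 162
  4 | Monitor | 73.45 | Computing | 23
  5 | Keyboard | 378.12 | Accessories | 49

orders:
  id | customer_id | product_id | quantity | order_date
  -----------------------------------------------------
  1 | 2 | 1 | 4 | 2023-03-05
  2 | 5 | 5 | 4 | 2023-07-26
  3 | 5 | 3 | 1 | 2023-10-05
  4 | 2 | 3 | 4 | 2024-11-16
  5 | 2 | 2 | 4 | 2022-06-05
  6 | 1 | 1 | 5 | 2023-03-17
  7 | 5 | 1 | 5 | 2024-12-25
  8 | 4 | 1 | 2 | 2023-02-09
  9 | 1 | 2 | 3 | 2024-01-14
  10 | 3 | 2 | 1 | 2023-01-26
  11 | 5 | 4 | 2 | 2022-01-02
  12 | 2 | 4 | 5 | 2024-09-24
SELECT DISTINCT city FROM customers

Execution result:
city
Austin
Phoenix
New York
San Antonio
Chicago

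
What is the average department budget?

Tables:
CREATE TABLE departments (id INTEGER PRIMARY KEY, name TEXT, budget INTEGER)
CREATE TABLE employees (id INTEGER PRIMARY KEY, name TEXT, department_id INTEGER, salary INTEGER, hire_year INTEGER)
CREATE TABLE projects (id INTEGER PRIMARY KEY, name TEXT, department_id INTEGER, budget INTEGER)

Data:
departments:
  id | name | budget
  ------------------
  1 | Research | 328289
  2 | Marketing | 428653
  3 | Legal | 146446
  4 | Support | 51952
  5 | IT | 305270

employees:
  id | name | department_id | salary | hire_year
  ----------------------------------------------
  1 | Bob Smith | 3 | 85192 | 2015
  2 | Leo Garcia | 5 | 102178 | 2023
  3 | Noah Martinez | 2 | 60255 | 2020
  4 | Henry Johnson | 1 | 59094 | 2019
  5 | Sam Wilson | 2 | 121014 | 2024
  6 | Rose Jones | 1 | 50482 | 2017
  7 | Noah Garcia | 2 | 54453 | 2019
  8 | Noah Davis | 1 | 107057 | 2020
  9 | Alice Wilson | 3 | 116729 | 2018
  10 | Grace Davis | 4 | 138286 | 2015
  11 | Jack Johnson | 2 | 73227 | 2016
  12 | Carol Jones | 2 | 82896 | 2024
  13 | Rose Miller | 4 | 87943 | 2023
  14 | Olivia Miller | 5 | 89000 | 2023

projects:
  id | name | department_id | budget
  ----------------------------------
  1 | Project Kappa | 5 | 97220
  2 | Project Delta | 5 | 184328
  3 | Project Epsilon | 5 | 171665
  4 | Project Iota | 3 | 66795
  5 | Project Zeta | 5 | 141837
SELECT AVG(budget) FROM departments

Execution result:
252122.00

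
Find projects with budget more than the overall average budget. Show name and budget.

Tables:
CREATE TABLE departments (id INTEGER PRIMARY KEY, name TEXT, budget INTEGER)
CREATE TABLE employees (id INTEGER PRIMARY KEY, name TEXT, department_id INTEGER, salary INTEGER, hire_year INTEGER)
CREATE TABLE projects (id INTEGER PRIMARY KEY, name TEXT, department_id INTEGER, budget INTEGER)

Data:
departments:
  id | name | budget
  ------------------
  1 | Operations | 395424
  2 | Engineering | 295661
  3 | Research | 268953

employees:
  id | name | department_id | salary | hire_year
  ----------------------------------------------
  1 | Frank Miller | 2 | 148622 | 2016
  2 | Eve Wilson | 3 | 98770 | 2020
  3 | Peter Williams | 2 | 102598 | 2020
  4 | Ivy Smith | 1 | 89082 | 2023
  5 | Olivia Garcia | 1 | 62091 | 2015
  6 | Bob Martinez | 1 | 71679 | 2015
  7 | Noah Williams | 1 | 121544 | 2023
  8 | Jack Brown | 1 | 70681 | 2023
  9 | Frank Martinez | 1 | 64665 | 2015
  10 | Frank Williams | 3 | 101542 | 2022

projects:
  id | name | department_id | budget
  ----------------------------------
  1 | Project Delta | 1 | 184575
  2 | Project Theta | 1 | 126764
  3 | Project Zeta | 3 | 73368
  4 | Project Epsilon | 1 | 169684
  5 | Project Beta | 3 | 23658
SELECT name, budget FROM projects WHERE budget > (SELECT AVG(budget) FROM projects)

Execution result:
name | budget
Project Delta | 184575
Project Theta | 126764
Project Epsilon | 169684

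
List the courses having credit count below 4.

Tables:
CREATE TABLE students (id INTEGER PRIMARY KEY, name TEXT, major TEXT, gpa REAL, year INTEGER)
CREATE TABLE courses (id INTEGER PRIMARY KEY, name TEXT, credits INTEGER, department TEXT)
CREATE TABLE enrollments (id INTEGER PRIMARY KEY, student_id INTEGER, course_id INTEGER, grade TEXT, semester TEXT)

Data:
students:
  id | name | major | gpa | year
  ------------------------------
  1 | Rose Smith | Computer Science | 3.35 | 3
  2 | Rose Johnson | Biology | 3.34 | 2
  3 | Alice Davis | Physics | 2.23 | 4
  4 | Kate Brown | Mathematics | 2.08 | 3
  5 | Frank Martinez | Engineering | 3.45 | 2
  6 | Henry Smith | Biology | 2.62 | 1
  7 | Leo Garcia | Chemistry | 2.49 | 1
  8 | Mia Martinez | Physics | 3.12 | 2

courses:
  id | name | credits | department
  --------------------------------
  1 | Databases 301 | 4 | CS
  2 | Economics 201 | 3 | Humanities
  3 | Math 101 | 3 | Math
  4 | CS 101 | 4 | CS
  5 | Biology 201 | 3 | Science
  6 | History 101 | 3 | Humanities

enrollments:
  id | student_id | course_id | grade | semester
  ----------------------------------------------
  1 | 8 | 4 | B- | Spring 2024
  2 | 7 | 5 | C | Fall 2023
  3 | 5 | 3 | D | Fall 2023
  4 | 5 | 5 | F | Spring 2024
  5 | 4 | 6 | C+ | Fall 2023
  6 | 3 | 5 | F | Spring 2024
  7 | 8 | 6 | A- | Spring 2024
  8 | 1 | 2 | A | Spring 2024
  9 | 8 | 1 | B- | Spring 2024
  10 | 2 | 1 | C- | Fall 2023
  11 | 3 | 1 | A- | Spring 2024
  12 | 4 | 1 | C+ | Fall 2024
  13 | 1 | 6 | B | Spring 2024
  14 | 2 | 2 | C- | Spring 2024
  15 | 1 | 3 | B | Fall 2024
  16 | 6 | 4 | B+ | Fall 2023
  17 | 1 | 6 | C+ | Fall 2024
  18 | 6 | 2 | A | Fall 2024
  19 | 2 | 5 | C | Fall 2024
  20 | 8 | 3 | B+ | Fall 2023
SELECT name, credits FROM courses WHERE credits < 4

Execution result:
name | credits
Economics 201 | 3
Math 101 | 3
Biology 201 | 3
History 101 | 3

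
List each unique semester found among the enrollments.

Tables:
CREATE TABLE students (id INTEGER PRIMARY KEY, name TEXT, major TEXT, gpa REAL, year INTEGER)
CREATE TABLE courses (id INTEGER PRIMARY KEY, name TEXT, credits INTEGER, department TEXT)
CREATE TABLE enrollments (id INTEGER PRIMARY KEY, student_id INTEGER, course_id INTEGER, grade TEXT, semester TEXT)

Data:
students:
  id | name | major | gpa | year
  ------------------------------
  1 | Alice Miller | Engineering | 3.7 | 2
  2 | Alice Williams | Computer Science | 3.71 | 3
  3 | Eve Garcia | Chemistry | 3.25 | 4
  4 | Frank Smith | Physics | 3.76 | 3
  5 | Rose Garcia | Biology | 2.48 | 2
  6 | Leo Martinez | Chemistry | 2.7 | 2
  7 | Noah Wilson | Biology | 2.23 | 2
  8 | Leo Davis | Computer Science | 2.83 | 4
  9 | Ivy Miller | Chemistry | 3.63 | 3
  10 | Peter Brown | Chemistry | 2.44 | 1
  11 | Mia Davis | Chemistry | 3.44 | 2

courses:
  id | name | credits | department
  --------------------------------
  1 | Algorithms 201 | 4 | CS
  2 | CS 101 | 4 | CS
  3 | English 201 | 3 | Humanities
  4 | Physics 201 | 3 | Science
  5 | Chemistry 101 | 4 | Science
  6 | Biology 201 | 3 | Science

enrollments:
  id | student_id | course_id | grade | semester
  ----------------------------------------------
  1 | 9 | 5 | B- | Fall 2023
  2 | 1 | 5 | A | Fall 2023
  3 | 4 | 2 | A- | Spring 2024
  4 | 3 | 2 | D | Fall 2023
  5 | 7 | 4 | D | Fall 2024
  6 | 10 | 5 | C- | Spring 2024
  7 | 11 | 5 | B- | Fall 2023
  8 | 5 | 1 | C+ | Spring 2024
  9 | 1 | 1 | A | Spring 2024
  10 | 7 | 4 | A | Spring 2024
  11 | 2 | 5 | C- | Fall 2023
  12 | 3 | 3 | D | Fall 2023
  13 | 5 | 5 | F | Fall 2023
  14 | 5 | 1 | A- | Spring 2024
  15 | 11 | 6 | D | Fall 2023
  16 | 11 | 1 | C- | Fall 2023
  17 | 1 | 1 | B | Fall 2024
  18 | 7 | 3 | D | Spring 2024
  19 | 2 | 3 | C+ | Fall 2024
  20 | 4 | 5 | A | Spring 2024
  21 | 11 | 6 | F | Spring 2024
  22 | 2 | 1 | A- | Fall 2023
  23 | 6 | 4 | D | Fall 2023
SELECT DISTINCT semester FROM enrollments

Execution result:
semester
Fall 2023
Spring 2024
Fall 2024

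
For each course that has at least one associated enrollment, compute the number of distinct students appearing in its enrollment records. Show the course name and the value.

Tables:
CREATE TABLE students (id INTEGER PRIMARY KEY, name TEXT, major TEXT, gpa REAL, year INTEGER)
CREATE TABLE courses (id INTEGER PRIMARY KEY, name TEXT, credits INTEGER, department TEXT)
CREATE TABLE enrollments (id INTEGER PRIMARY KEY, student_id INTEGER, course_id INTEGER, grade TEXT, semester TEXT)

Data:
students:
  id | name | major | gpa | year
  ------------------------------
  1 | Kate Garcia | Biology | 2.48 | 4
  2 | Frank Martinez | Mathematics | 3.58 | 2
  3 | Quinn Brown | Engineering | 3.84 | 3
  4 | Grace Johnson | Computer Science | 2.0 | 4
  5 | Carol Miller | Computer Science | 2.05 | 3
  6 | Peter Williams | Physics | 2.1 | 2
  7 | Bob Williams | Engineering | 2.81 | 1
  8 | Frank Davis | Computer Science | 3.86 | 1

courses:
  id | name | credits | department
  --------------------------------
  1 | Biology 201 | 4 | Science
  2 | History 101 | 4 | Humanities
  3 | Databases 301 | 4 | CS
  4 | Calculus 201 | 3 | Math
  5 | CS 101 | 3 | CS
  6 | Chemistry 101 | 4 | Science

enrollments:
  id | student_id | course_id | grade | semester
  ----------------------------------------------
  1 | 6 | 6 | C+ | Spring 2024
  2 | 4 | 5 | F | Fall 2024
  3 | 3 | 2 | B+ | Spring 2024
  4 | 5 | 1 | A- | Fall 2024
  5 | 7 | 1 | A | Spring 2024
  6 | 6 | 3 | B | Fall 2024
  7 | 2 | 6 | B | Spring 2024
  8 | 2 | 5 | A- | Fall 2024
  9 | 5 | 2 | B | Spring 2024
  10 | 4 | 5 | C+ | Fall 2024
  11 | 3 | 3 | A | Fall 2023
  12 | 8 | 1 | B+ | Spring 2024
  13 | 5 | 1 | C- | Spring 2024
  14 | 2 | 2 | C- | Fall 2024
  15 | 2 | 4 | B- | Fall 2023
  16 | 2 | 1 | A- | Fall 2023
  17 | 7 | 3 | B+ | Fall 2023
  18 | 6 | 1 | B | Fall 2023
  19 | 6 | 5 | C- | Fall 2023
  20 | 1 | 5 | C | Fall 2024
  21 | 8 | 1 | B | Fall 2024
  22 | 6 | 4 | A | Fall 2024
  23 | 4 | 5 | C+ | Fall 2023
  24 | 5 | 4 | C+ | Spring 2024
SELECT p.name, COUNT(DISTINCT c.student_id) AS distinct_student_count FROM enrollments c JOIN courses p ON c.course_id = p.id GROUP BY p.id, p.name

Execution result:
name | distinct_student_count
Biology 201 | 5
History 101 | 3
Databases 301 | 3
Calculus 201 | 3
CS 101 | 4
Chemistry 101 | 2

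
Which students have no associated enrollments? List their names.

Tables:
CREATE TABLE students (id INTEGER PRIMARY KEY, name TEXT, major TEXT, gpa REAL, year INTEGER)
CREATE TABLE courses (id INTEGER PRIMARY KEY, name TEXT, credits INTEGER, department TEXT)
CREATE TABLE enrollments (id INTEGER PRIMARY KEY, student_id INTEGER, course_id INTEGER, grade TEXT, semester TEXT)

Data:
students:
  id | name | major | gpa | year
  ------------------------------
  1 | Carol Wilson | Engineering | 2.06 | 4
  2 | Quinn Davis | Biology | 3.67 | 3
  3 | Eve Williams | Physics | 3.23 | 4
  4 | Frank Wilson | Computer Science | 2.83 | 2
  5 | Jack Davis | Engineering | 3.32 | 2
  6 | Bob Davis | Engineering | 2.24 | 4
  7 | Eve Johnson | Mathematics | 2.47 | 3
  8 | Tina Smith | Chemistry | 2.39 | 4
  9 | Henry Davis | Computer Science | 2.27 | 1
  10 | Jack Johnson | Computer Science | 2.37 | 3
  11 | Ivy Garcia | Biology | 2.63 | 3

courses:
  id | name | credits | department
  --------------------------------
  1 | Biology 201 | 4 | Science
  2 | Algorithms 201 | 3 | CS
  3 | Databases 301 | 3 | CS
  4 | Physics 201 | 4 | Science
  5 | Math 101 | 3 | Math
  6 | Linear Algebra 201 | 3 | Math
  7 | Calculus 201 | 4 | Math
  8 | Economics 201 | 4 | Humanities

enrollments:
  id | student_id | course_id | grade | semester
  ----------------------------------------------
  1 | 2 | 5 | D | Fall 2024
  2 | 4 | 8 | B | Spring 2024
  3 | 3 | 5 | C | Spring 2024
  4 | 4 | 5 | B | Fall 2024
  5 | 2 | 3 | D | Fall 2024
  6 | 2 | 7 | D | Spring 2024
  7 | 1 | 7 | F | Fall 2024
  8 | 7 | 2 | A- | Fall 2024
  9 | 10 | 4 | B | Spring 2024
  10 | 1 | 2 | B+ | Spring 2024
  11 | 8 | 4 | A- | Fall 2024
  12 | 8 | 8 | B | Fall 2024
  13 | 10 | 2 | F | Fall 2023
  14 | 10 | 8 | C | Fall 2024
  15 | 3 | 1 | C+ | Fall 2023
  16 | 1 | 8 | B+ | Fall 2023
SELECT p.name FROM students p LEFT JOIN enrollments c ON c.student_id = p.id WHERE c.id IS NULL

Execution result:
name
Jack Davis
Bob Davis
Henry Davis
Ivy Garcia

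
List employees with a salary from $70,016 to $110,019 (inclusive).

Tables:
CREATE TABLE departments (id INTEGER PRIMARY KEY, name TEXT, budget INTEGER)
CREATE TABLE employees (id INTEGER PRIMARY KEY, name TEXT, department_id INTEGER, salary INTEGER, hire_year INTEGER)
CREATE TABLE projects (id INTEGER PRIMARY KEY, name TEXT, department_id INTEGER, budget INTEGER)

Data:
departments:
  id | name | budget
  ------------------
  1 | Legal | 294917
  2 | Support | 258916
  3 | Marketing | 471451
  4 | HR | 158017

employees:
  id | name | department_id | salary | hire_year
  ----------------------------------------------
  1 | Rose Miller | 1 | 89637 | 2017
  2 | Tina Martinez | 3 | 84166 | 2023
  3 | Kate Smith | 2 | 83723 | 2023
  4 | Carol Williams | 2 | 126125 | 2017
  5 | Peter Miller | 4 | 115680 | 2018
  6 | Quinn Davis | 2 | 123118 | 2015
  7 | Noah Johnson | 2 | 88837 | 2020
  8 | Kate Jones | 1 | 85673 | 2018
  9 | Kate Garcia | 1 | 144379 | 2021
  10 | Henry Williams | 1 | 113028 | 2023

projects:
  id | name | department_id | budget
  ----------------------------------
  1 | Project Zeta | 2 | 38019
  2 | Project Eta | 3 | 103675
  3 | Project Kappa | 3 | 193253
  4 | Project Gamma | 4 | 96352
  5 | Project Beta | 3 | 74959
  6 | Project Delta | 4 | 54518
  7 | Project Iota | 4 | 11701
SELECT name, salary FROM employees WHERE salary BETWEEN 70016 AND 110019

Execution result:
name | salary
Rose Miller | 89637
Tina Martinez | 84166
Kate Smith | 83723
Noah Johnson | 88837
Kate Jones | 85673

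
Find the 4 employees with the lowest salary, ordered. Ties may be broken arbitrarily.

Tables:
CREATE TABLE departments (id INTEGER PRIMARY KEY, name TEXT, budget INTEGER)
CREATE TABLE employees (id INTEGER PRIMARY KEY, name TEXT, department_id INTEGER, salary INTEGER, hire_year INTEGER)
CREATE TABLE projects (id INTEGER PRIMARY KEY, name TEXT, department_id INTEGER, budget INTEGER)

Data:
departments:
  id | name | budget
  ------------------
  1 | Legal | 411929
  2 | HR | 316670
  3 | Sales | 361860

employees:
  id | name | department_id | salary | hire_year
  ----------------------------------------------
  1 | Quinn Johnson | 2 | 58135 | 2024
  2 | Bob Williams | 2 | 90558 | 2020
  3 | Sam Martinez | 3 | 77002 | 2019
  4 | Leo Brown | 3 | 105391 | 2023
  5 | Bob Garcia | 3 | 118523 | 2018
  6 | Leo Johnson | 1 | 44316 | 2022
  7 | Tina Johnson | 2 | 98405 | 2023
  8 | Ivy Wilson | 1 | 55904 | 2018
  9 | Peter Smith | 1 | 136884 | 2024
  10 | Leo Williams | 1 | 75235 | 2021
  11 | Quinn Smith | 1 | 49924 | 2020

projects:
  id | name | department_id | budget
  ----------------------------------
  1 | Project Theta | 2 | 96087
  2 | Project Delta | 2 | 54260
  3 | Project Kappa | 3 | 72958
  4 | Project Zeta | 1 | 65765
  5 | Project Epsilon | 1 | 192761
SELECT name, salary FROM employees ORDER BY salary ASC LIMIT 4

Execution result:
name | salary
Leo Johnson | 44316
Quinn Smith | 49924
Ivy Wilson | 55904
Quinn Johnson | 58135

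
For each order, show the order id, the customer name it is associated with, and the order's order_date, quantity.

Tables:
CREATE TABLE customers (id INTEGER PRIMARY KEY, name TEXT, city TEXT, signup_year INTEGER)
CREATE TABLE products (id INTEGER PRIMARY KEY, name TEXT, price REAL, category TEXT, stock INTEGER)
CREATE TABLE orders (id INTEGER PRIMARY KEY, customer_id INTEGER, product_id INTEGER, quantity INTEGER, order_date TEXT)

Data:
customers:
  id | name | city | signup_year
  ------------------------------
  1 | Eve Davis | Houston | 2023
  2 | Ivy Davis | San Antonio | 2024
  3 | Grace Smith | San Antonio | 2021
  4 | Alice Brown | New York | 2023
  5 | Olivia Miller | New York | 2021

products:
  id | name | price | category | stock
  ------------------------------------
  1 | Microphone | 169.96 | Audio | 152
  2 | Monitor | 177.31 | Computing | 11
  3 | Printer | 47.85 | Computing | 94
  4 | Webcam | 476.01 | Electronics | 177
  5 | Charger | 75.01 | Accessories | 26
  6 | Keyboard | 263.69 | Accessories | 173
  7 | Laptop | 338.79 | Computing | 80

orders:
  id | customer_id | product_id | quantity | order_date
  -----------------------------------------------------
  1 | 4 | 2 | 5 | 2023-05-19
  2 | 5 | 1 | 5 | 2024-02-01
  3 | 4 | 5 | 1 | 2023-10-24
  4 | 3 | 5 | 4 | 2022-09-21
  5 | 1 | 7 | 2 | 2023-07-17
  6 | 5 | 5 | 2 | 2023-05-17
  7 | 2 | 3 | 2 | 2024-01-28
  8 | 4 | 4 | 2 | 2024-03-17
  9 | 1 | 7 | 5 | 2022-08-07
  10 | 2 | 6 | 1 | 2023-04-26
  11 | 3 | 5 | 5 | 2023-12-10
SELECT c.id, p.name AS customer, c.order_date, c.quantity FROM orders c JOIN customers p ON c.customer_id = p.id

Execution result:
id | customer | order_date | quantity
1 | Alice Brown | 2023-05-19 | 5
2 | Olivia Miller | 2024-02-01 | 5
3 | Alice Brown | 2023-10-24 | 1
4 | Grace Smith | 2022-09-21 | 4
5 | Eve Davis | 2023-07-17 | 2
6 | Olivia Miller | 2023-05-17 | 2
7 | Ivy Davis | 2024-01-28 | 2
8 | Alice Brown | 2024-03-17 | 2
9 | Eve Davis | 2022-08-07 | 5
10 | Ivy Davis | 2023-04-26 | 1
11 | Grace Smith | 2023-12-10 | 5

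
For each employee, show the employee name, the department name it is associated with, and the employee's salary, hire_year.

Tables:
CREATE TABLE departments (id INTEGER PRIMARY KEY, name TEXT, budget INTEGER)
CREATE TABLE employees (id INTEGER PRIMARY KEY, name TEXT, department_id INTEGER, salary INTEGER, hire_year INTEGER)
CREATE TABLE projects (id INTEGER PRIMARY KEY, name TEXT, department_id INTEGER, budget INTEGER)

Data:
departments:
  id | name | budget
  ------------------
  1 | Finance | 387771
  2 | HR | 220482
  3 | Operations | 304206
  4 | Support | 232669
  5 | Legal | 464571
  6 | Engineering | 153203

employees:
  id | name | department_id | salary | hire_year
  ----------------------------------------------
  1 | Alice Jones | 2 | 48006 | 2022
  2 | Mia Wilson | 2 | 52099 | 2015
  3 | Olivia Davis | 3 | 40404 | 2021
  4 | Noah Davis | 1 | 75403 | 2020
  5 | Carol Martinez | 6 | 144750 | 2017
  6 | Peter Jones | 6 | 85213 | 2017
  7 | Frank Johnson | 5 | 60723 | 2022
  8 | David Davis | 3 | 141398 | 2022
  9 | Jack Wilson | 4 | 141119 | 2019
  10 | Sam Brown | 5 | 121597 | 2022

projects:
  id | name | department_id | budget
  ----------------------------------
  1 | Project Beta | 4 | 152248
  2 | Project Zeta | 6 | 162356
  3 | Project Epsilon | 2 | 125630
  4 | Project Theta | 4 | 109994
SELECT c.name, p.name AS department, c.salary, c.hire_year FROM employees c JOIN departments p ON c.department_id = p.id

Execution result:
name | department | salary | hire_year
Alice Jones | HR | 48006 | 2022
Mia Wilson | HR | 52099 | 2015
Olivia Davis | Operations | 40404 | 2021
Noah Davis | Finance | 75403 | 2020
Carol Martinez | Engineering | 144750 | 2017
Peter Jones | Engineering | 85213 | 2017
Frank Johnson | Legal | 60723 | 2022
David Davis | Operations | 141398 | 2022
Jack Wilson | Support | 141119 | 2019
Sam Brown | Legal | 121597 | 2022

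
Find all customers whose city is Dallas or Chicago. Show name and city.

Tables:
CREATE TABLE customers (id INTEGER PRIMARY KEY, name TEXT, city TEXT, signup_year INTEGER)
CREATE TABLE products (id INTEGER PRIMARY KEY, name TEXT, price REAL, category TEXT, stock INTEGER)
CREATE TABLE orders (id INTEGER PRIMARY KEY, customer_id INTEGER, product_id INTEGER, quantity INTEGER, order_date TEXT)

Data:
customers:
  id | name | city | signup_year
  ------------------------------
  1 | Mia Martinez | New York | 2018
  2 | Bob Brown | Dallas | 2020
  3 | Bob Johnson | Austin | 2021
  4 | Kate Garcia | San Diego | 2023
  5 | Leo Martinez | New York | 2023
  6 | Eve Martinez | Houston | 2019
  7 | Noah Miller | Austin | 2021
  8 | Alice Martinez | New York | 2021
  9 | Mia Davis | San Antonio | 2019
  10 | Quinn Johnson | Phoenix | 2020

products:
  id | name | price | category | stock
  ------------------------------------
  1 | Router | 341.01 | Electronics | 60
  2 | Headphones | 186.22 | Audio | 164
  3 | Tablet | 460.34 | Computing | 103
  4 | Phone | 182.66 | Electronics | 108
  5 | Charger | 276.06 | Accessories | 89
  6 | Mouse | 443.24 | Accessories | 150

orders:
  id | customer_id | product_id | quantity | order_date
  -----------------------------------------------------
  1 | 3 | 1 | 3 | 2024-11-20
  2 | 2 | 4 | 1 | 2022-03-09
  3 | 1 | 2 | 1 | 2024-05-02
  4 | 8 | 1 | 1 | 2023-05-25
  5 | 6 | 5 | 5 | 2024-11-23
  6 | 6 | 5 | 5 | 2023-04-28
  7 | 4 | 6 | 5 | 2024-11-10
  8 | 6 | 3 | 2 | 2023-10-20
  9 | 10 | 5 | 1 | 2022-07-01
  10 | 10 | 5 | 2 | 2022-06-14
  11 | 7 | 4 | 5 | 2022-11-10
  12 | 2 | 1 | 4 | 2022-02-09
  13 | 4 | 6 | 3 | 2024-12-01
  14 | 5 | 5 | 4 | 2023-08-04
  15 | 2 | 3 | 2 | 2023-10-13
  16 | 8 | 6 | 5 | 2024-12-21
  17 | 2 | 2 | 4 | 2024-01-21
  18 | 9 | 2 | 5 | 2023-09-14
SELECT name, city FROM customers WHERE city IN ('Dallas', 'Chicago')

Execution result:
name | city
Bob Brown | Dallas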